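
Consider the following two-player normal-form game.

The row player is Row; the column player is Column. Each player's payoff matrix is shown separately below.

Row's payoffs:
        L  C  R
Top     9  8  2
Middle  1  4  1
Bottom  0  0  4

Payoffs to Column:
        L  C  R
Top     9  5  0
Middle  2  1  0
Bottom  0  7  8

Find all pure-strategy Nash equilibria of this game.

The pure Nash equilibria are (Top, L); (Bottom, R).

Row against L: payoffs 9, 1, 0 → best response Top.
Row against C: payoffs 8, 4, 0 → best response Top.
Row against R: payoffs 2, 1, 4 → best response Bottom.
Column against Top: payoffs 9, 5, 0 → best response L.
Column against Middle: payoffs 2, 1, 0 → best response L.
Column against Bottom: payoffs 0, 7, 8 → best response R.
Mutual best responses: (Top, L); (Bottom, R).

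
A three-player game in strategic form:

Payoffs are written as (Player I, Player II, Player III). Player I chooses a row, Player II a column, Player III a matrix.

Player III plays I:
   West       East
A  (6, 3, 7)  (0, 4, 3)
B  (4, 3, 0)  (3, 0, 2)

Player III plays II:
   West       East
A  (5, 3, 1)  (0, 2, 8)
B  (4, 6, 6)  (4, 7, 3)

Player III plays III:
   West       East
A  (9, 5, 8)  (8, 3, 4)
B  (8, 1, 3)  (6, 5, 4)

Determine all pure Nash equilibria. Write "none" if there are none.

The unique pure-strategy Nash equilibrium is (A, West, III).

(A, West, I): Player II can switch to East (3 → 4). Not NE.
(A, West, II): Player III can switch to I (1 → 7). Not NE.
(A, West, III): Player I gets 9, best alternative 8; Player II gets 5, best alternative 3; Player III gets 8, best alternative 7. No profitable deviation — NE.
(A, East, I): Player I can switch to B (0 → 3). Not NE.
(A, East, II): Player I can switch to B (0 → 4). Not NE.
(A, East, III): Player II can switch to West (3 → 5). Not NE.
(B, West, I): Player I can switch to A (4 → 6). Not NE.
(The remaining 5 profiles each have a profitable deviation by the same check.)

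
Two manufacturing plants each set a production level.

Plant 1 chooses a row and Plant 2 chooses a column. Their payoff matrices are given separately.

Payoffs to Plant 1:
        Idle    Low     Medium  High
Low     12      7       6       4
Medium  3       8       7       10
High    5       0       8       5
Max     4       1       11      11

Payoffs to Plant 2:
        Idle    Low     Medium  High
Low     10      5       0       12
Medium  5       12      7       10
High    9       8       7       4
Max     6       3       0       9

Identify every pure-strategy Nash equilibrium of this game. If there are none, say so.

For each player, find the best response to each opponent profile; mutual best responses are the pure NE.
Plant 1 against Idle: payoffs 12, 3, 5, 4 → best response Low.
Plant 1 against Low: payoffs 7, 8, 0, 1 → best response Medium.
Plant 1 against Medium: payoffs 6, 7, 8, 11 → best response Max.
Plant 1 against High: payoffs 4, 10, 5, 11 → best response Max.
Plant 2 against Low: payoffs 10, 5, 0, 12 → best response High.
Plant 2 against Medium: payoffs 5, 12, 7, 10 → best response Low.
Plant 2 against High: payoffs 9, 8, 7, 4 → best response Idle.
Plant 2 against Max: payoffs 6, 3, 0, 9 → best response High.
Mutual best responses: (Medium, Low); (Max, High).

(Medium, Low) and (Max, High)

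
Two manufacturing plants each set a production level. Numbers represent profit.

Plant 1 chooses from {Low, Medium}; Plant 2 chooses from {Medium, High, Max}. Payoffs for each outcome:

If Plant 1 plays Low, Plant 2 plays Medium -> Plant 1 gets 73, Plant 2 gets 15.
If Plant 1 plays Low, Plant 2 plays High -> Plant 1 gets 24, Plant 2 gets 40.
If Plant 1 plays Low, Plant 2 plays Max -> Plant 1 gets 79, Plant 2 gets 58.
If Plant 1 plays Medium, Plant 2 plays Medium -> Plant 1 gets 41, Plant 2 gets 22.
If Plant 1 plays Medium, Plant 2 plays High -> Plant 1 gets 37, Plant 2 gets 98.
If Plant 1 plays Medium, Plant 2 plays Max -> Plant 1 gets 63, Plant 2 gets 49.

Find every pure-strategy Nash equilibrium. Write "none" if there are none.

Plant 1 against Medium: payoffs 73, 41 → best response Low.
Plant 1 against High: payoffs 24, 37 → best response Medium.
Plant 1 against Max: payoffs 79, 63 → best response Low.
Plant 2 against Low: payoffs 15, 40, 58 → best response Max.
Plant 2 against Medium: payoffs 22, 98, 49 → best response High.
Mutual best responses: (Low, Max); (Medium, High).

The pure Nash equilibria are (Low, Max), (Medium, High).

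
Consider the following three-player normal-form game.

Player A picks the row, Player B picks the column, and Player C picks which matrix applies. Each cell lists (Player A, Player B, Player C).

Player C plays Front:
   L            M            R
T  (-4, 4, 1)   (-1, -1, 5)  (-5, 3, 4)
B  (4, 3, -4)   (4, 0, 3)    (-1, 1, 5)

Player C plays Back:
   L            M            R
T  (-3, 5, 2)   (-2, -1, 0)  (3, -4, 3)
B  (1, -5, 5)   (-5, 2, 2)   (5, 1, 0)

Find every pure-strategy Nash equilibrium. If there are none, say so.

Player A against (L, Front): payoffs -4, 4 → best response B.
Player A against (L, Back): payoffs -3, 1 → best response B.
Player A against (M, Front): payoffs -1, 4 → best response B.
Player A against (M, Back): payoffs -2, -5 → best response T.
Player A against (R, Front): payoffs -5, -1 → best response B.
Player A against (R, Back): payoffs 3, 5 → best response B.
Player B against (T, Front): payoffs 4, -1, 3 → best response L.
Player B against (T, Back): payoffs 5, -1, -4 → best response L.
Player B against (B, Front): payoffs 3, 0, 1 → best response L.
Player B against (B, Back): payoffs -5, 2, 1 → best response M.
Player C against (T, L): payoffs 1, 2 → best response Back.
Player C against (T, M): payoffs 5, 0 → best response Front.
Player C against (T, R): payoffs 4, 3 → best response Front.
Player C against (B, L): payoffs -4, 5 → best response Back.
Player C against (B, M): payoffs 3, 2 → best response Front.
Player C against (B, R): payoffs 5, 0 → best response Front.
No profile is a mutual best response for all players.

There is no pure-strategy Nash equilibrium.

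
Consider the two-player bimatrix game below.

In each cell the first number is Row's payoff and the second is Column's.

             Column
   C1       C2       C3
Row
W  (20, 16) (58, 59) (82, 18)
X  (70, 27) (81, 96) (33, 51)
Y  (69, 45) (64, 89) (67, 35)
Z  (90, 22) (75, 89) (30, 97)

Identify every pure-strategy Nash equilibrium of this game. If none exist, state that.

The unique pure-strategy Nash equilibrium is (X, C2).

Row against C1: payoffs 20, 70, 69, 90 → best response Z.
Row against C2: payoffs 58, 81, 64, 75 → best response X.
Row against C3: payoffs 82, 33, 67, 30 → best response W.
Column against W: payoffs 16, 59, 18 → best response C2.
Column against X: payoffs 27, 96, 51 → best response C2.
Column against Y: payoffs 45, 89, 35 → best response C2.
Column against Z: payoffs 22, 89, 97 → best response C3.
Mutual best responses: (X, C2).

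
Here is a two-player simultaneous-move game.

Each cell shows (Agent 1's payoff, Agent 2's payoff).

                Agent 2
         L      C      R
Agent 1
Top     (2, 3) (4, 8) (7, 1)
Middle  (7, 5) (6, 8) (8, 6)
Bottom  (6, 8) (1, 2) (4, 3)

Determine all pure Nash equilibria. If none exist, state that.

For each player, find the best response to each opponent profile; mutual best responses are the pure NE.
Agent 1 against L: payoffs 2, 7, 6 → best response Middle.
Agent 1 against C: payoffs 4, 6, 1 → best response Middle.
Agent 1 against R: payoffs 7, 8, 4 → best response Middle.
Agent 2 against Top: payoffs 3, 8, 1 → best response C.
Agent 2 against Middle: payoffs 5, 8, 6 → best response C.
Agent 2 against Bottom: payoffs 8, 2, 3 → best response L.
Mutual best responses: (Middle, C).

(Middle, C)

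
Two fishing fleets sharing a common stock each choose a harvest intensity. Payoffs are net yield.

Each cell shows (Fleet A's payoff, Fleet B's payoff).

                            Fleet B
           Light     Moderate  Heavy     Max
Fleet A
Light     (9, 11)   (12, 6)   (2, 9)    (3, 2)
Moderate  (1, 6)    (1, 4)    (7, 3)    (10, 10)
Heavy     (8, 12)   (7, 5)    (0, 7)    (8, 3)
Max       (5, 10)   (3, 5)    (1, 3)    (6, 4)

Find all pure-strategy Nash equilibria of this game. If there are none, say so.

(Light, Light), (Moderate, Max)

For each strategy profile, look for a profitable unilateral deviation.
(Light, Light): Fleet A gets 9, best alternative 8; Fleet B gets 11, best alternative 9. No profitable deviation — NE.
(Light, Moderate): Fleet B can switch to Light (6 → 11). Not NE.
(Light, Heavy): Fleet A can switch to Moderate (2 → 7). Not NE.
(Light, Max): Fleet A can switch to Moderate (3 → 10). Not NE.
(Moderate, Light): Fleet A can switch to Light (1 → 9). Not NE.
(Moderate, Moderate): Fleet A can switch to Light (1 → 12). Not NE.
(Moderate, Heavy): Fleet B can switch to Light (3 → 6). Not NE.
(Moderate, Max): Fleet A gets 10, best alternative 8; Fleet B gets 10, best alternative 6. No profitable deviation — NE.
(Heavy, Light): Fleet A can switch to Light (8 → 9). Not NE.
(Heavy, Moderate): Fleet A can switch to Light (7 → 12). Not NE.
(Heavy, Heavy): Fleet A can switch to Light (0 → 2). Not NE.
(Heavy, Max): Fleet A can switch to Moderate (8 → 10). Not NE.
(Max, Light): Fleet A can switch to Light (5 → 9). Not NE.
(Max, Moderate): Fleet A can switch to Light (3 → 12). Not NE.
(The remaining 2 profiles each have a profitable deviation by the same check.)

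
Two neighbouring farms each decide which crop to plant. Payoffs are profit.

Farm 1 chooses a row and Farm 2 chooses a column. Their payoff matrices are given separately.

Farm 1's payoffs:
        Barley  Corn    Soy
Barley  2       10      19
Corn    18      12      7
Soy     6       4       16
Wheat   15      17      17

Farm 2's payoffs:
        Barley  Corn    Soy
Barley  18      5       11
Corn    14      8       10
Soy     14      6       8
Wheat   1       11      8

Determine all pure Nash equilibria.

Pure-strategy Nash equilibria: (Corn, Barley), (Wheat, Corn)

Mark each player's best response to every combination of opponents' strategies; a profile where every player is best-responding is a pure Nash equilibrium.
Farm 1 against Barley: payoffs 2, 18, 6, 15 → best response Corn.
Farm 1 against Corn: payoffs 10, 12, 4, 17 → best response Wheat.
Farm 1 against Soy: payoffs 19, 7, 16, 17 → best response Barley.
Farm 2 against Barley: payoffs 18, 5, 11 → best response Barley.
Farm 2 against Corn: payoffs 14, 8, 10 → best response Barley.
Farm 2 against Soy: payoffs 14, 6, 8 → best response Barley.
Farm 2 against Wheat: payoffs 1, 11, 8 → best response Corn.
Mutual best responses: (Corn, Barley); (Wheat, Corn).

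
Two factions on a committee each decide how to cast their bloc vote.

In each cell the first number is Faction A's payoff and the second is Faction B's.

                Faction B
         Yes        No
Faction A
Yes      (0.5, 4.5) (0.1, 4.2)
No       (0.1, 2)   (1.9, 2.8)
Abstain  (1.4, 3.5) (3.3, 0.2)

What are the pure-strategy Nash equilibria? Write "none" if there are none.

(Abstain, Yes)

For each player, find the best response to each opponent profile; mutual best responses are the pure NE.
Faction A against Yes: payoffs 0.5, 0.1, 1.4 → best response Abstain.
Faction A against No: payoffs 0.1, 1.9, 3.3 → best response Abstain.
Faction B against Yes: payoffs 4.5, 4.2 → best response Yes.
Faction B against No: payoffs 2, 2.8 → best response No.
Faction B against Abstain: payoffs 3.5, 0.2 → best response Yes.
Mutual best responses: (Abstain, Yes).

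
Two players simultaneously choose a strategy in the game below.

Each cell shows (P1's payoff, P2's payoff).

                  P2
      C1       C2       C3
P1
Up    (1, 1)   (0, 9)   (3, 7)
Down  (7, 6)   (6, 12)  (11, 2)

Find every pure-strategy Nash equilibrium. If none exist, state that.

The unique pure-strategy Nash equilibrium is (Down, C2).

P1 against C1: payoffs 1, 7 → best response Down.
P1 against C2: payoffs 0, 6 → best response Down.
P1 against C3: payoffs 3, 11 → best response Down.
P2 against Up: payoffs 1, 9, 7 → best response C2.
P2 against Down: payoffs 6, 12, 2 → best response C2.
Mutual best responses: (Down, C2).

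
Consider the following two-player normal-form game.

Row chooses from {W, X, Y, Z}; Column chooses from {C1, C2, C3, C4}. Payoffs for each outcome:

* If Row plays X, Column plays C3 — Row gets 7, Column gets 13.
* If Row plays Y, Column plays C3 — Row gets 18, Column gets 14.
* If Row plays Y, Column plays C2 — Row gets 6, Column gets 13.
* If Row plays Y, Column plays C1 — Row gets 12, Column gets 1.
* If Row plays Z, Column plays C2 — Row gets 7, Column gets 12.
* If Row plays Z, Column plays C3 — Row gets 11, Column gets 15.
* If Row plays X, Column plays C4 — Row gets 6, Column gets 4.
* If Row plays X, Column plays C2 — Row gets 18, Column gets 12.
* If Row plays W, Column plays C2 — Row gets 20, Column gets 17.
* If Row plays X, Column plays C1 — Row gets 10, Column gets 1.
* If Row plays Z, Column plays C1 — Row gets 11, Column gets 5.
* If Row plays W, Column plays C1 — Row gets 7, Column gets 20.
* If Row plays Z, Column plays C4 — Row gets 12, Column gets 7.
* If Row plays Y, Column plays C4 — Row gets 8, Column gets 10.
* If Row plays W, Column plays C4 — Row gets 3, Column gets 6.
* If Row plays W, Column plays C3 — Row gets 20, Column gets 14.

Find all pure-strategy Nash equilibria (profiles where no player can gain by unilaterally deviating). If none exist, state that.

Row against C1: payoffs 7, 10, 12, 11 → best response Y.
Row against C2: payoffs 20, 18, 6, 7 → best response W.
Row against C3: payoffs 20, 7, 18, 11 → best response W.
Row against C4: payoffs 3, 6, 8, 12 → best response Z.
Column against W: payoffs 20, 17, 14, 6 → best response C1.
Column against X: payoffs 1, 12, 13, 4 → best response C3.
Column against Y: payoffs 1, 13, 14, 10 → best response C3.
Column against Z: payoffs 5, 12, 15, 7 → best response C3.
No profile is a mutual best response for all players.

There is no pure-strategy Nash equilibrium.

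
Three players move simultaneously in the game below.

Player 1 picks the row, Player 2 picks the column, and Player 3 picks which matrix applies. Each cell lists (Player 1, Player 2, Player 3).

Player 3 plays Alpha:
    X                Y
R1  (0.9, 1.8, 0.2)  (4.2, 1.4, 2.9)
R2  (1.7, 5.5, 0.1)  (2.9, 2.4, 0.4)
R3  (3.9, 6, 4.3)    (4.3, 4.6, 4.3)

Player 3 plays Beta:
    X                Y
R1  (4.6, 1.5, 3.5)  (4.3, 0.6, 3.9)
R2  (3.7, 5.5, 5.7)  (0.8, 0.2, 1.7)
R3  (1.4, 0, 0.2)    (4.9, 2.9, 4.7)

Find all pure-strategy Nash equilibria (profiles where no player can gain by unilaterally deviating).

Pure-strategy Nash equilibria: (R1, X, Beta) and (R3, X, Alpha) and (R3, Y, Beta)

Player 1 against (X, Alpha): payoffs 0.9, 1.7, 3.9 → best response R3.
Player 1 against (X, Beta): payoffs 4.6, 3.7, 1.4 → best response R1.
Player 1 against (Y, Alpha): payoffs 4.2, 2.9, 4.3 → best response R3.
Player 1 against (Y, Beta): payoffs 4.3, 0.8, 4.9 → best response R3.
Player 2 against (R1, Alpha): payoffs 1.8, 1.4 → best response X.
Player 2 against (R1, Beta): payoffs 1.5, 0.6 → best response X.
Player 2 against (R2, Alpha): payoffs 5.5, 2.4 → best response X.
Player 2 against (R2, Beta): payoffs 5.5, 0.2 → best response X.
Player 2 against (R3, Alpha): payoffs 6, 4.6 → best response X.
Player 2 against (R3, Beta): payoffs 0, 2.9 → best response Y.
Player 3 against (R1, X): payoffs 0.2, 3.5 → best response Beta.
Player 3 against (R1, Y): payoffs 2.9, 3.9 → best response Beta.
Player 3 against (R2, X): payoffs 0.1, 5.7 → best response Beta.
Player 3 against (R2, Y): payoffs 0.4, 1.7 → best response Beta.
Player 3 against (R3, X): payoffs 4.3, 0.2 → best response Alpha.
Player 3 against (R3, Y): payoffs 4.3, 4.7 → best response Beta.
Mutual best responses: (R1, X, Beta); (R3, X, Alpha); (R3, Y, Beta).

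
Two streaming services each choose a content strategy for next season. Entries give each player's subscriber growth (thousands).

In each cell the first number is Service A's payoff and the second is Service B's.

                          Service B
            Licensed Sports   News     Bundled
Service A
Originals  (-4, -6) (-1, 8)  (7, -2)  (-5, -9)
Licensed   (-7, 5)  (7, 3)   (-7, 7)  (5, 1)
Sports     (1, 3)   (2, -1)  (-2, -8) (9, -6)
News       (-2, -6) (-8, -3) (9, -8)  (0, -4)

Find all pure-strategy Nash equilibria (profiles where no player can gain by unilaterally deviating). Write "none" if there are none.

The unique pure-strategy Nash equilibrium is (Sports, Licensed).

Service A against Licensed: payoffs -4, -7, 1, -2 → best response Sports.
Service A against Sports: payoffs -1, 7, 2, -8 → best response Licensed.
Service A against News: payoffs 7, -7, -2, 9 → best response News.
Service A against Bundled: payoffs -5, 5, 9, 0 → best response Sports.
Service B against Originals: payoffs -6, 8, -2, -9 → best response Sports.
Service B against Licensed: payoffs 5, 3, 7, 1 → best response News.
Service B against Sports: payoffs 3, -1, -8, -6 → best response Licensed.
Service B against News: payoffs -6, -3, -8, -4 → best response Sports.
Mutual best responses: (Sports, Licensed).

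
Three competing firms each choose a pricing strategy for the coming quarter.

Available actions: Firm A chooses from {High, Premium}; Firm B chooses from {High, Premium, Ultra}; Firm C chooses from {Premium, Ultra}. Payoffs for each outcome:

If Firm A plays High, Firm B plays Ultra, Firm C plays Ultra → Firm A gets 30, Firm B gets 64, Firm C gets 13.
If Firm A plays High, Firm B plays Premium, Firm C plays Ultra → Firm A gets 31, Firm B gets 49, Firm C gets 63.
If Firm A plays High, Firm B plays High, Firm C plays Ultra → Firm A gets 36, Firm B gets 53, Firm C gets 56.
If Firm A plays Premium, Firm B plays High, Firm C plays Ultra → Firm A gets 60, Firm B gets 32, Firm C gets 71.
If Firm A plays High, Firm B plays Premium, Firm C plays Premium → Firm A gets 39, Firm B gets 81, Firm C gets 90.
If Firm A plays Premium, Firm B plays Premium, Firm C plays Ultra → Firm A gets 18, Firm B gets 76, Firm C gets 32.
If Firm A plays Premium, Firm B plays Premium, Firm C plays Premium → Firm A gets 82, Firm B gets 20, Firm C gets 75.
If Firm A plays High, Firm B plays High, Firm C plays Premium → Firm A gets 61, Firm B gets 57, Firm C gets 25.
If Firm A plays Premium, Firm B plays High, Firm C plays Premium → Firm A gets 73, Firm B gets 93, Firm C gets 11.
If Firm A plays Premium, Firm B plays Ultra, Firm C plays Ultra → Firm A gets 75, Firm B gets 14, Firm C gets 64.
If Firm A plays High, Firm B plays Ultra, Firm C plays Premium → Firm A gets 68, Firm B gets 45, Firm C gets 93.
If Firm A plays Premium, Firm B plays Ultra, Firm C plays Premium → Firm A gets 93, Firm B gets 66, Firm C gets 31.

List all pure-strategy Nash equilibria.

Mark each player's best response to every combination of opponents' strategies; a profile where every player is best-responding is a pure Nash equilibrium.
Firm A against (High, Premium): payoffs 61, 73 → best response Premium.
Firm A against (High, Ultra): payoffs 36, 60 → best response Premium.
Firm A against (Premium, Premium): payoffs 39, 82 → best response Premium.
Firm A against (Premium, Ultra): payoffs 31, 18 → best response High.
Firm A against (Ultra, Premium): payoffs 68, 93 → best response Premium.
Firm A against (Ultra, Ultra): payoffs 30, 75 → best response Premium.
Firm B against (High, Premium): payoffs 57, 81, 45 → best response Premium.
Firm B against (High, Ultra): payoffs 53, 49, 64 → best response Ultra.
Firm B against (Premium, Premium): payoffs 93, 20, 66 → best response High.
Firm B against (Premium, Ultra): payoffs 32, 76, 14 → best response Premium.
Firm C against (High, High): payoffs 25, 56 → best response Ultra.
Firm C against (High, Premium): payoffs 90, 63 → best response Premium.
Firm C against (High, Ultra): payoffs 93, 13 → best response Premium.
Firm C against (Premium, High): payoffs 11, 71 → best response Ultra.
Firm C against (Premium, Premium): payoffs 75, 32 → best response Premium.
Firm C against (Premium, Ultra): payoffs 31, 64 → best response Ultra.
No profile is a mutual best response for all players.

There is no pure-strategy Nash equilibrium.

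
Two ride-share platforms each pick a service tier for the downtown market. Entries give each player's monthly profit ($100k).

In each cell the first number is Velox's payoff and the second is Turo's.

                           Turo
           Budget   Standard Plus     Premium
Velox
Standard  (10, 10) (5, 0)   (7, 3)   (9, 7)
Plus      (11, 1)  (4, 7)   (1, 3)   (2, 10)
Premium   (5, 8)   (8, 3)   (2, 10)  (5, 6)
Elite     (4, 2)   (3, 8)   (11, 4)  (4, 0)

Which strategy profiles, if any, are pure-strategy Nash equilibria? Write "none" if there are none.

For each player, find the best response to each opponent profile; mutual best responses are the pure NE.
Velox against Budget: payoffs 10, 11, 5, 4 → best response Plus.
Velox against Standard: payoffs 5, 4, 8, 3 → best response Premium.
Velox against Plus: payoffs 7, 1, 2, 11 → best response Elite.
Velox against Premium: payoffs 9, 2, 5, 4 → best response Standard.
Turo against Standard: payoffs 10, 0, 3, 7 → best response Budget.
Turo against Plus: payoffs 1, 7, 3, 10 → best response Premium.
Turo against Premium: payoffs 8, 3, 10, 6 → best response Plus.
Turo against Elite: payoffs 2, 8, 4, 0 → best response Standard.
No profile is a mutual best response for all players.

There is no pure-strategy Nash equilibrium.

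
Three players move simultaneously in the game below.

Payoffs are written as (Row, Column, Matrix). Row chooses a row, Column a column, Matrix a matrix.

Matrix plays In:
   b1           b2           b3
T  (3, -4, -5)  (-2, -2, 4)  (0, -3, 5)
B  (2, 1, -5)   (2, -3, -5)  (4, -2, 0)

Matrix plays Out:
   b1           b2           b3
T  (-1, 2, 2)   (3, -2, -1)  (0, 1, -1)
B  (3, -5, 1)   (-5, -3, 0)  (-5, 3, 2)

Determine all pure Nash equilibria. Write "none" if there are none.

Row against (b1, In): payoffs 3, 2 → best response T.
Row against (b1, Out): payoffs -1, 3 → best response B.
Row against (b2, In): payoffs -2, 2 → best response B.
Row against (b2, Out): payoffs 3, -5 → best response T.
Row against (b3, In): payoffs 0, 4 → best response B.
Row against (b3, Out): payoffs 0, -5 → best response T.
Column against (T, In): payoffs -4, -2, -3 → best response b2.
Column against (T, Out): payoffs 2, -2, 1 → best response b1.
Column against (B, In): payoffs 1, -3, -2 → best response b1.
Column against (B, Out): payoffs -5, -3, 3 → best response b3.
Matrix against (T, b1): payoffs -5, 2 → best response Out.
Matrix against (T, b2): payoffs 4, -1 → best response In.
Matrix against (T, b3): payoffs 5, -1 → best response In.
Matrix against (B, b1): payoffs -5, 1 → best response Out.
Matrix against (B, b2): payoffs -5, 0 → best response Out.
Matrix against (B, b3): payoffs 0, 2 → best response Out.
No profile is a mutual best response for all players.

No pure-strategy Nash equilibrium.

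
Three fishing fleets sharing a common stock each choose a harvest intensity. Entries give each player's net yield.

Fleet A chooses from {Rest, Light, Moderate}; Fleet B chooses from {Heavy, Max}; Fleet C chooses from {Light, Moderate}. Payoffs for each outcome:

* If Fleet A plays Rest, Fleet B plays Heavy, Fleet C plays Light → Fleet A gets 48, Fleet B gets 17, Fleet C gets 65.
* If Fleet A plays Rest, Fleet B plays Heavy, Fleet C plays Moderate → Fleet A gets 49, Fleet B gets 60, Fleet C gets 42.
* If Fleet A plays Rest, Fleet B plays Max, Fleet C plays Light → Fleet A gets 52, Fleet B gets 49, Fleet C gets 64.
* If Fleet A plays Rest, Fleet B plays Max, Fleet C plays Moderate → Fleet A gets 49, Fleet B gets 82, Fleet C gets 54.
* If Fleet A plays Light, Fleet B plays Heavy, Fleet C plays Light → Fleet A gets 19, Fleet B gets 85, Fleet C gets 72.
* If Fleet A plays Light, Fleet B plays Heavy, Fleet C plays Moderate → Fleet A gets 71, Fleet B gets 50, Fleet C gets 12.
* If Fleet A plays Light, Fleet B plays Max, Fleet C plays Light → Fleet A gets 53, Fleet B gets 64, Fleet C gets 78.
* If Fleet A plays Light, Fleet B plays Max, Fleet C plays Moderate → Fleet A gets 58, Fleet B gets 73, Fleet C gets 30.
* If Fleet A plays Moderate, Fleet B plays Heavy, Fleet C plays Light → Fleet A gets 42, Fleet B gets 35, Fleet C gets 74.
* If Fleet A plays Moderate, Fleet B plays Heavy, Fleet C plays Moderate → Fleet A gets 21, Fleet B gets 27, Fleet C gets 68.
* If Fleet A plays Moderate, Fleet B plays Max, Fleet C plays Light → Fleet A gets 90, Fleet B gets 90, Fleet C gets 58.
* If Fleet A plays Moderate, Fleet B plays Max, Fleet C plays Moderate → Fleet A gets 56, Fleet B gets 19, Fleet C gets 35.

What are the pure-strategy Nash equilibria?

The unique pure-strategy Nash equilibrium is (Moderate, Max, Light).

Fleet A against (Heavy, Light): payoffs 48, 19, 42 → best response Rest.
Fleet A against (Heavy, Moderate): payoffs 49, 71, 21 → best response Light.
Fleet A against (Max, Light): payoffs 52, 53, 90 → best response Moderate.
Fleet A against (Max, Moderate): payoffs 49, 58, 56 → best response Light.
Fleet B against (Rest, Light): payoffs 17, 49 → best response Max.
Fleet B against (Rest, Moderate): payoffs 60, 82 → best response Max.
Fleet B against (Light, Light): payoffs 85, 64 → best response Heavy.
Fleet B against (Light, Moderate): payoffs 50, 73 → best response Max.
Fleet B against (Moderate, Light): payoffs 35, 90 → best response Max.
Fleet B against (Moderate, Moderate): payoffs 27, 19 → best response Heavy.
Fleet C against (Rest, Heavy): payoffs 65, 42 → best response Light.
Fleet C against (Rest, Max): payoffs 64, 54 → best response Light.
Fleet C against (Light, Heavy): payoffs 72, 12 → best response Light.
Fleet C against (Light, Max): payoffs 78, 30 → best response Light.
Fleet C against (Moderate, Heavy): payoffs 74, 68 → best response Light.
Fleet C against (Moderate, Max): payoffs 58, 35 → best response Light.
Mutual best responses: (Moderate, Max, Light).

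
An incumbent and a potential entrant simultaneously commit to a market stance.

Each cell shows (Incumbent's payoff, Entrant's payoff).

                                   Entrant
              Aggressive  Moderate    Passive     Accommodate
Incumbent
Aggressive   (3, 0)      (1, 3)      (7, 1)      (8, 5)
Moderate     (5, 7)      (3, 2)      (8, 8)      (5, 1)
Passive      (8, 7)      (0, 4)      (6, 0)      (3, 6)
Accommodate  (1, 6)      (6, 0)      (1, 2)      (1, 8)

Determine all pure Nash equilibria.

(Aggressive, Accommodate), (Moderate, Passive), (Passive, Aggressive)

(Aggressive, Aggressive): Incumbent can switch to Moderate (3 → 5). Not NE.
(Aggressive, Moderate): Incumbent can switch to Moderate (1 → 3). Not NE.
(Aggressive, Passive): Incumbent can switch to Moderate (7 → 8). Not NE.
(Aggressive, Accommodate): Incumbent gets 8, best alternative 5; Entrant gets 5, best alternative 3. No profitable deviation — NE.
(Moderate, Aggressive): Incumbent can switch to Passive (5 → 8). Not NE.
(Moderate, Moderate): Incumbent can switch to Accommodate (3 → 6). Not NE.
(Moderate, Passive): Incumbent gets 8, best alternative 7; Entrant gets 8, best alternative 7. No profitable deviation — NE.
(Moderate, Accommodate): Incumbent can switch to Aggressive (5 → 8). Not NE.
(Passive, Aggressive): Incumbent gets 8, best alternative 5; Entrant gets 7, best alternative 6. No profitable deviation — NE.
(The remaining 7 profiles each have a profitable deviation by the same check.)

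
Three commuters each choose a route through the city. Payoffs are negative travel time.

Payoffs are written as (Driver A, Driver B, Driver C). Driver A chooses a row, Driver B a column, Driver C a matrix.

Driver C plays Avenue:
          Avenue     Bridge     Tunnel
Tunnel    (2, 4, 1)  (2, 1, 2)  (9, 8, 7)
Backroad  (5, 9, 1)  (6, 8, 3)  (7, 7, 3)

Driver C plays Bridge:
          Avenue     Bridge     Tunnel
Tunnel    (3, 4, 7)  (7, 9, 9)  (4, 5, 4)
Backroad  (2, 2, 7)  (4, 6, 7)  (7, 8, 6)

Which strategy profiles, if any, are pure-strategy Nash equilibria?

(Tunnel, Bridge, Bridge); (Tunnel, Tunnel, Avenue); (Backroad, Tunnel, Bridge)

Driver A against (Avenue, Avenue): payoffs 2, 5 → best response Backroad.
Driver A against (Avenue, Bridge): payoffs 3, 2 → best response Tunnel.
Driver A against (Bridge, Avenue): payoffs 2, 6 → best response Backroad.
Driver A against (Bridge, Bridge): payoffs 7, 4 → best response Tunnel.
Driver A against (Tunnel, Avenue): payoffs 9, 7 → best response Tunnel.
Driver A against (Tunnel, Bridge): payoffs 4, 7 → best response Backroad.
Driver B against (Tunnel, Avenue): payoffs 4, 1, 8 → best response Tunnel.
Driver B against (Tunnel, Bridge): payoffs 4, 9, 5 → best response Bridge.
Driver B against (Backroad, Avenue): payoffs 9, 8, 7 → best response Avenue.
Driver B against (Backroad, Bridge): payoffs 2, 6, 8 → best response Tunnel.
Driver C against (Tunnel, Avenue): payoffs 1, 7 → best response Bridge.
Driver C against (Tunnel, Bridge): payoffs 2, 9 → best response Bridge.
Driver C against (Tunnel, Tunnel): payoffs 7, 4 → best response Avenue.
Driver C against (Backroad, Avenue): payoffs 1, 7 → best response Bridge.
Driver C against (Backroad, Bridge): payoffs 3, 7 → best response Bridge.
Driver C against (Backroad, Tunnel): payoffs 3, 6 → best response Bridge.
Mutual best responses: (Tunnel, Bridge, Bridge); (Tunnel, Tunnel, Avenue); (Backroad, Tunnel, Bridge).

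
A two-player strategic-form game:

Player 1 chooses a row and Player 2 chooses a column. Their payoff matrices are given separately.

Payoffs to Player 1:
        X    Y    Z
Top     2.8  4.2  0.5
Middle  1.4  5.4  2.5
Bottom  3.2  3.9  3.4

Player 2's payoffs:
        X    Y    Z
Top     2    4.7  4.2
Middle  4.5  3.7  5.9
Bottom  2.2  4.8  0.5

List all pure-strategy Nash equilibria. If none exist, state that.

(Top, X): Player 1 can switch to Bottom (2.8 → 3.2). Not NE.
(Top, Y): Player 1 can switch to Middle (4.2 → 5.4). Not NE.
(Top, Z): Player 1 can switch to Middle (0.5 → 2.5). Not NE.
(Middle, X): Player 1 can switch to Top (1.4 → 2.8). Not NE.
(Middle, Y): Player 2 can switch to X (3.7 → 4.5). Not NE.
(Middle, Z): Player 1 can switch to Bottom (2.5 → 3.4). Not NE.
(Bottom, X): Player 2 can switch to Y (2.2 → 4.8). Not NE.
(Bottom, Y): Player 1 can switch to Top (3.9 → 4.2). Not NE.
(Bottom, Z): Player 2 can switch to X (0.5 → 2.2). Not NE.

There is no pure-strategy Nash equilibrium.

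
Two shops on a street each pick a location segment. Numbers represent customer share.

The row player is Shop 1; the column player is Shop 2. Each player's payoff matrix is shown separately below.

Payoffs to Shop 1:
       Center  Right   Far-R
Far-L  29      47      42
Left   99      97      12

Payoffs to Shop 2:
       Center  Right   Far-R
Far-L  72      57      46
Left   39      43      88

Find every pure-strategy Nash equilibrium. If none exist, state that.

none

Mark each player's best response to every combination of opponents' strategies; a profile where every player is best-responding is a pure Nash equilibrium.
Shop 1 against Center: payoffs 29, 99 → best response Left.
Shop 1 against Right: payoffs 47, 97 → best response Left.
Shop 1 against Far-R: payoffs 42, 12 → best response Far-L.
Shop 2 against Far-L: payoffs 72, 57, 46 → best response Center.
Shop 2 against Left: payoffs 39, 43, 88 → best response Far-R.
No profile is a mutual best response for all players.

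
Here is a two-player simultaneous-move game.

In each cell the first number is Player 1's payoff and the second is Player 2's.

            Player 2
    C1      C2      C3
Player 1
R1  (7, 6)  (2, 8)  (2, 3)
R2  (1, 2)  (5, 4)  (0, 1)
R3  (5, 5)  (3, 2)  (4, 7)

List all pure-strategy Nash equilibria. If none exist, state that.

(R2, C2); (R3, C3)

(R1, C1): Player 2 can switch to C2 (6 → 8). Not NE.
(R1, C2): Player 1 can switch to R2 (2 → 5). Not NE.
(R1, C3): Player 1 can switch to R3 (2 → 4). Not NE.
(R2, C1): Player 1 can switch to R1 (1 → 7). Not NE.
(R2, C2): Player 1 gets 5, best alternative 3; Player 2 gets 4, best alternative 2. No profitable deviation — NE.
(R2, C3): Player 1 can switch to R1 (0 → 2). Not NE.
(R3, C1): Player 1 can switch to R1 (5 → 7). Not NE.
(R3, C2): Player 1 can switch to R2 (3 → 5). Not NE.
(R3, C3): Player 1 gets 4, best alternative 2; Player 2 gets 7, best alternative 5. No profitable deviation — NE.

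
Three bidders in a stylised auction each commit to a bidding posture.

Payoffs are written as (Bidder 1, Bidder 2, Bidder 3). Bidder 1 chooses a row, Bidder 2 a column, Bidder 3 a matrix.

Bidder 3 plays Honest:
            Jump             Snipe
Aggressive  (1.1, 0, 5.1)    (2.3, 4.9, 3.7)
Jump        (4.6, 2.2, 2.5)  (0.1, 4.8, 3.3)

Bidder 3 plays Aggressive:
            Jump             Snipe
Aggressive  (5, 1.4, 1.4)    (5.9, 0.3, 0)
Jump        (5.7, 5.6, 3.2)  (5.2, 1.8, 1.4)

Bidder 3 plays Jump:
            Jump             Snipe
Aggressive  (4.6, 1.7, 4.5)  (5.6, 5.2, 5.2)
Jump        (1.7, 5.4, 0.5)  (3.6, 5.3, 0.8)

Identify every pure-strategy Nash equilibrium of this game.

Pure-strategy Nash equilibria: (Aggressive, Snipe, Jump), (Jump, Jump, Aggressive)

For each strategy profile, look for a profitable unilateral deviation.
(Aggressive, Jump, Honest): Bidder 1 can switch to Jump (1.1 → 4.6). Not NE.
(Aggressive, Jump, Aggressive): Bidder 1 can switch to Jump (5 → 5.7). Not NE.
(Aggressive, Jump, Jump): Bidder 2 can switch to Snipe (1.7 → 5.2). Not NE.
(Aggressive, Snipe, Honest): Bidder 3 can switch to Jump (3.7 → 5.2). Not NE.
(Aggressive, Snipe, Aggressive): Bidder 2 can switch to Jump (0.3 → 1.4). Not NE.
(Aggressive, Snipe, Jump): Bidder 1 gets 5.6, best alternative 3.6; Bidder 2 gets 5.2, best alternative 1.7; Bidder 3 gets 5.2, best alternative 3.7. No profitable deviation — NE.
(Jump, Jump, Honest): Bidder 2 can switch to Snipe (2.2 → 4.8). Not NE.
(Jump, Jump, Aggressive): Bidder 1 gets 5.7, best alternative 5; Bidder 2 gets 5.6, best alternative 1.8; Bidder 3 gets 3.2, best alternative 2.5. No profitable deviation — NE.
(The remaining 4 profiles each have a profitable deviation by the same check.)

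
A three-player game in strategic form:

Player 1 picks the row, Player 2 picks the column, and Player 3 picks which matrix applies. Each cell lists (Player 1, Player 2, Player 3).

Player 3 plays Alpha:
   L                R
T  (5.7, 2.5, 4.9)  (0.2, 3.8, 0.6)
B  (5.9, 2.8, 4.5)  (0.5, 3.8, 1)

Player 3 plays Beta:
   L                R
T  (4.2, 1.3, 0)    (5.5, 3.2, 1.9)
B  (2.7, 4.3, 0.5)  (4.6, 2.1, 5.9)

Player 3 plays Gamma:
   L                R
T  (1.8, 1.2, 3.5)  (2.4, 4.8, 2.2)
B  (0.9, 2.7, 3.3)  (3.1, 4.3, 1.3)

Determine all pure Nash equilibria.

There is no pure-strategy Nash equilibrium.

Player 1 against (L, Alpha): payoffs 5.7, 5.9 → best response B.
Player 1 against (L, Beta): payoffs 4.2, 2.7 → best response T.
Player 1 against (L, Gamma): payoffs 1.8, 0.9 → best response T.
Player 1 against (R, Alpha): payoffs 0.2, 0.5 → best response B.
Player 1 against (R, Beta): payoffs 5.5, 4.6 → best response T.
Player 1 against (R, Gamma): payoffs 2.4, 3.1 → best response B.
Player 2 against (T, Alpha): payoffs 2.5, 3.8 → best response R.
Player 2 against (T, Beta): payoffs 1.3, 3.2 → best response R.
Player 2 against (T, Gamma): payoffs 1.2, 4.8 → best response R.
Player 2 against (B, Alpha): payoffs 2.8, 3.8 → best response R.
Player 2 against (B, Beta): payoffs 4.3, 2.1 → best response L.
Player 2 against (B, Gamma): payoffs 2.7, 4.3 → best response R.
Player 3 against (T, L): payoffs 4.9, 0, 3.5 → best response Alpha.
Player 3 against (T, R): payoffs 0.6, 1.9, 2.2 → best response Gamma.
Player 3 against (B, L): payoffs 4.5, 0.5, 3.3 → best response Alpha.
Player 3 against (B, R): payoffs 1, 5.9, 1.3 → best response Beta.
No profile is a mutual best response for all players.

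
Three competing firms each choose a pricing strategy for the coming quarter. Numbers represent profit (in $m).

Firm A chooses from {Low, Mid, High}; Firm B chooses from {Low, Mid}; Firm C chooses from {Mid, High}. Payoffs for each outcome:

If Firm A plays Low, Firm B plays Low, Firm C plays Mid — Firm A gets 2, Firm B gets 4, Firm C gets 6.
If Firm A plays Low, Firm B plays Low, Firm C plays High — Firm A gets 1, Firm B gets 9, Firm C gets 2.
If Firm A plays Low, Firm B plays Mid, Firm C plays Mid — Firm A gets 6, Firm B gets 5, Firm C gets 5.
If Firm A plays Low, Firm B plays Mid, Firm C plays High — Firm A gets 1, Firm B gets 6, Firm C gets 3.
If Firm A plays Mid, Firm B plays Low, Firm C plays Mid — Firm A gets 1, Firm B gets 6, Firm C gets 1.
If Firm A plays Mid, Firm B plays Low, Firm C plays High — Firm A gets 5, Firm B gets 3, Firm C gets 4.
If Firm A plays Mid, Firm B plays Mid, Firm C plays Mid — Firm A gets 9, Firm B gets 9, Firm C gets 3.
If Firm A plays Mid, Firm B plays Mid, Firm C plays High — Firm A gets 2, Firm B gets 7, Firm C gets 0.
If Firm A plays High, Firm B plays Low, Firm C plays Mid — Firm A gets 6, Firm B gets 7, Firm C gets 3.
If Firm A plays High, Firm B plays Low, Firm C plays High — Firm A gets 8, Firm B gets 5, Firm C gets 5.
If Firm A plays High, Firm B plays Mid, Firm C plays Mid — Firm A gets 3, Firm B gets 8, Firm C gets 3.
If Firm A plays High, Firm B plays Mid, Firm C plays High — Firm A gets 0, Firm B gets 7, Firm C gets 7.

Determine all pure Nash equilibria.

Firm A against (Low, Mid): payoffs 2, 1, 6 → best response High.
Firm A against (Low, High): payoffs 1, 5, 8 → best response High.
Firm A against (Mid, Mid): payoffs 6, 9, 3 → best response Mid.
Firm A against (Mid, High): payoffs 1, 2, 0 → best response Mid.
Firm B against (Low, Mid): payoffs 4, 5 → best response Mid.
Firm B against (Low, High): payoffs 9, 6 → best response Low.
Firm B against (Mid, Mid): payoffs 6, 9 → best response Mid.
Firm B against (Mid, High): payoffs 3, 7 → best response Mid.
Firm B against (High, Mid): payoffs 7, 8 → best response Mid.
Firm B against (High, High): payoffs 5, 7 → best response Mid.
Firm C against (Low, Low): payoffs 6, 2 → best response Mid.
Firm C against (Low, Mid): payoffs 5, 3 → best response Mid.
Firm C against (Mid, Low): payoffs 1, 4 → best response High.
Firm C against (Mid, Mid): payoffs 3, 0 → best response Mid.
Firm C against (High, Low): payoffs 3, 5 → best response High.
Firm C against (High, Mid): payoffs 3, 7 → best response High.
Mutual best responses: (Mid, Mid, Mid).

(Mid, Mid, Mid)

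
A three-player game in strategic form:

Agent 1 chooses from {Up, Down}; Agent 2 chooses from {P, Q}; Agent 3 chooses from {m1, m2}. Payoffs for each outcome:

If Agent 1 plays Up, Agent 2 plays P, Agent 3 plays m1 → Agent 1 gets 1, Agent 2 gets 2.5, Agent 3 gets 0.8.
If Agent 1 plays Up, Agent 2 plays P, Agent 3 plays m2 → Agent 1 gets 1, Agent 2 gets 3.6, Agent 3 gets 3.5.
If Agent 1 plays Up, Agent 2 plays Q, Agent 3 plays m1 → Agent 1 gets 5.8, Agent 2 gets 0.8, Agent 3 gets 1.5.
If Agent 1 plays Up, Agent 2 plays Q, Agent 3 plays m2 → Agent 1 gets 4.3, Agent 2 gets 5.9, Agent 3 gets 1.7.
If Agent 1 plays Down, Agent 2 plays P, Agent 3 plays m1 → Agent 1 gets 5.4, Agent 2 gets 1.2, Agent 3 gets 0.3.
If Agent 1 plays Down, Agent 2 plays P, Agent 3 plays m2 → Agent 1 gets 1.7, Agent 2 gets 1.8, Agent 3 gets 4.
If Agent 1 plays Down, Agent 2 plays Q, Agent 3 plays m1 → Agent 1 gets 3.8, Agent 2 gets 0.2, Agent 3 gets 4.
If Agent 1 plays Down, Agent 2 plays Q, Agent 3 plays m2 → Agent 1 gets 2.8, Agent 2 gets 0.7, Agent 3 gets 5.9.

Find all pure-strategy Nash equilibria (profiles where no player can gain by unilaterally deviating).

Pure-strategy Nash equilibria: (Up, Q, m2), (Down, P, m2)

Check each profile: it is a Nash equilibrium iff no player can strictly gain by switching unilaterally.
(Up, P, m1): Agent 1 can switch to Down (1 → 5.4). Not NE.
(Up, P, m2): Agent 1 can switch to Down (1 → 1.7). Not NE.
(Up, Q, m1): Agent 2 can switch to P (0.8 → 2.5). Not NE.
(Up, Q, m2): Agent 1 gets 4.3, best alternative 2.8; Agent 2 gets 5.9, best alternative 3.6; Agent 3 gets 1.7, best alternative 1.5. No profitable deviation — NE.
(Down, P, m1): Agent 3 can switch to m2 (0.3 → 4). Not NE.
(Down, P, m2): Agent 1 gets 1.7, best alternative 1; Agent 2 gets 1.8, best alternative 0.7; Agent 3 gets 4, best alternative 0.3. No profitable deviation — NE.
(Down, Q, m1): Agent 1 can switch to Up (3.8 → 5.8). Not NE.
(Down, Q, m2): Agent 1 can switch to Up (2.8 → 4.3). Not NE.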